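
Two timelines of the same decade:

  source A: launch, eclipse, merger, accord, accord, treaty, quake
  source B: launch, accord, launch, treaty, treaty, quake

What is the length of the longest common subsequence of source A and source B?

Pick launch [1,1] → accord [4,2] → treaty [6,5] → quake [7,6]; all 4 events appear in both, in order, and the DP table's final entry dp[7][6] is also 4, so no common subsequence is longer.

4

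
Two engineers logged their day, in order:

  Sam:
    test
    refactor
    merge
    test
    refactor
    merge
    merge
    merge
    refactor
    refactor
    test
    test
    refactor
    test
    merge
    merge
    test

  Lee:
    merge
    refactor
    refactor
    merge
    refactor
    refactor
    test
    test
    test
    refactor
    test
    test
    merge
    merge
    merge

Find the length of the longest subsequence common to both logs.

11

Taking refactor (Sam #2, Lee #2), then refactor (Sam #5, Lee #3), then merge (Sam #8, Lee #4), then refactor (Sam #9, Lee #5), then refactor (Sam #10, Lee #6), then test (Sam #11, Lee #8), then test (Sam #12, Lee #9), then refactor (Sam #13, Lee #10), then test (Sam #14, Lee #12), then merge (Sam #15, Lee #14), then merge (Sam #16, Lee #15) gives a common subsequence of length 11. The LCS DP gives dp[17][15] = 11, so this is optimal.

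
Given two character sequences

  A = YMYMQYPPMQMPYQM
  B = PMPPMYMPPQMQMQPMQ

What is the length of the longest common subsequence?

One common subsequence of length 10: M at A[2]=B[5]; then Y at A[3]=B[6]; then M at A[4]=B[7]; then P at A[7]=B[8]; then P at A[8]=B[9]; then M at A[9]=B[11]; then Q at A[10]=B[12]; then M at A[11]=B[13]; then P at A[12]=B[15]; then Q at A[14]=B[17]. Since dp[15][17] = 10, nothing longer is possible.

10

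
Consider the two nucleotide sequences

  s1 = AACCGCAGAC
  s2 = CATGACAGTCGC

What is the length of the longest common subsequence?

One common subsequence of length 7: A (s1 #1, s2 #2), A (s1 #2, s2 #5), C (s1 #3, s2 #6), G (s1 #5, s2 #8), C (s1 #6, s2 #10), G (s1 #8, s2 #11), C (s1 #10, s2 #12). dp[10][12] = 7 confirms this is the maximum.

7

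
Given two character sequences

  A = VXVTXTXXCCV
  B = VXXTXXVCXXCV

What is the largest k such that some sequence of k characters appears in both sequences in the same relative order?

Let dp[i][j] be the LCS length of the first i characters of A and the first j characters of B. dp[i][j] = dp[i-1][j-1]+1 when the i-th and j-th characters match, else max(dp[i-1][j], dp[i][j-1]).
    ·  V  X  X  T  X  X  V  C  X  X  C  V
 ·  0  0  0  0  0  0  0  0  0  0  0  0  0
 V  0  1  1  1  1  1  1  1  1  1  1  1  1
 X  0  1  2  2  2  2  2  2  2  2  2  2  2
 V  0  1  2  2  2  2  2  3  3  3  3  3  3
 T  0  1  2  2  3  3  3  3  3  3  3  3  3
 X  0  1  2  3  3  4  4  4  4  4  4  4  4
 T  0  1  2  3  4  4  4  4  4  4  4  4  4
 X  0  1  2  3  4  5  5  5  5  5  5  5  5
 X  0  1  2  3  4  5  6  6  6  6  6  6  6
 C  0  1  2  3  4  5  6  6  7  7  7  7  7
 C  0  1  2  3  4  5  6  6  7  7  7  8  8
 V  0  1  2  3  4  5  6  7  7  7  7  8  9
dp[11][12] = 9. One LCS (by backtracking along matches): VXXTXXCCV.

9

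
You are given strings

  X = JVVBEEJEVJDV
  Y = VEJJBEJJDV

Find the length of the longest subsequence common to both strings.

7

Let dp[i][j] be the LCS length of the first i characters of X and the first j characters of Y. dp[i][j] = dp[i-1][j-1]+1 when the i-th and j-th characters match, else max(dp[i-1][j], dp[i][j-1]).
    ·  V  E  J  J  B  E  J  J  D  V
 ·  0  0  0  0  0  0  0  0  0  0  0
 J  0  0  0  1  1  1  1  1  1  1  1
 V  0  1  1  1  1  1  1  1  1  1  2
 V  0  1  1  1  1  1  1  1  1  1  2
 B  0  1  1  1  1  2  2  2  2  2  2
 E  0  1  2  2  2  2  3  3  3  3  3
 E  0  1  2  2  2  2  3  3  3  3  3
 J  0  1  2  3  3  3  3  4  4  4  4
 E  0  1  2  3  3  3  4  4  4  4  4
 V  0  1  2  3  3  3  4  4  4  4  5
 J  0  1  2  3  4  4  4  5  5  5  5
 D  0  1  2  3  4  4  4  5  5  6  6
 V  0  1  2  3  4  4  4  5  5  6  7
dp[12][10] = 7. One LCS (by backtracking along matches): JBEJJDV.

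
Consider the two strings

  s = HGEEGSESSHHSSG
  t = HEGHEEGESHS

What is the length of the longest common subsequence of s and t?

Match H at s[1]=t[1]; then G at s[2]=t[3]; then E at s[3]=t[5]; then E at s[4]=t[6]; then G at s[5]=t[7]; then E at s[7]=t[8]; then S at s[9]=t[9]; then H at s[11]=t[10]; then S at s[13]=t[11] — 9 characters in the same relative order in both. Since dp[14][11] = 9, nothing longer is possible.

9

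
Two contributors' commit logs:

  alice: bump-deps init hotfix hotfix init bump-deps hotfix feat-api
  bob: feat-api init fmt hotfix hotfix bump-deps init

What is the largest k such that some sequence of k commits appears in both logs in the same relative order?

4

Taking init [2,2], then hotfix [3,4], then hotfix [4,5], then init [5,7] gives a common subsequence of length 4, and the DP table's final entry dp[8][7] is also 4, so no common subsequence is longer.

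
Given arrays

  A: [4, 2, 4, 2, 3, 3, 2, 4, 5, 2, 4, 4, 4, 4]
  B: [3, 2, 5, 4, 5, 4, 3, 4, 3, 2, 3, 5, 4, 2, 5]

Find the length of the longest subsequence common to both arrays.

7

Match 4 [1,4] → 4 [3,6] → 3 [5,7] → 3 [6,9] → 2 [7,10] → 4 [8,13] → 5 [9,15] — 7 values in the same relative order in both, and the DP table's final entry dp[14][15] is also 7, so no common subsequence is longer.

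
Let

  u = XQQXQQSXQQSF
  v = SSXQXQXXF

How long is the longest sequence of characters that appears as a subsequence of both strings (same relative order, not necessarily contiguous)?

6

Let dp[i][j] be the LCS length of the first i characters of u and the first j characters of v. dp[i][j] = dp[i-1][j-1]+1 when the i-th and j-th characters match, else max(dp[i-1][j], dp[i][j-1]).
    ·  S  S  X  Q  X  Q  X  X  F
 ·  0  0  0  0  0  0  0  0  0  0
 X  0  0  0  1  1  1  1  1  1  1
 Q  0  0  0  1  2  2  2  2  2  2
 Q  0  0  0  1  2  2  3  3  3  3
 X  0  0  0  1  2  3  3  4  4  4
 Q  0  0  0  1  2  3  4  4  4  4
 Q  0  0  0  1  2  3  4  4  4  4
 S  0  1  1  1  2  3  4  4  4  4
 X  0  1  1  2  2  3  4  5  5  5
 Q  0  1  1  2  3  3  4  5  5  5
 Q  0  1  1  2  3  3  4  5  5  5
 S  0  1  2  2  3  3  4  5  5  5
 F  0  1  2  2  3  3  4  5  5  6
dp[12][9] = 6. One LCS (by backtracking along matches): XQQXXF.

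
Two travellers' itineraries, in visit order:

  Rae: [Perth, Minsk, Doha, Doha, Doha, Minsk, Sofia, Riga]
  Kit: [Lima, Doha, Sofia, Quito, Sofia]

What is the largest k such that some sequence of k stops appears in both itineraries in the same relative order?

2

Taking Doha at Rae[3]=Kit[2] → Sofia at Rae[7]=Kit[5] gives a common subsequence of length 2. The LCS DP gives dp[8][5] = 2, so this is optimal.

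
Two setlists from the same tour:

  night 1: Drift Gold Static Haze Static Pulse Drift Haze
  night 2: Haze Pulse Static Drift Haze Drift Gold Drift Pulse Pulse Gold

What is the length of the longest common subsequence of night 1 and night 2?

4

One common subsequence of length 4: Haze at night 1[4]=night 2[1], Static at night 1[5]=night 2[3], Drift at night 1[7]=night 2[4], Haze at night 1[8]=night 2[5], and the DP table's final entry dp[8][11] is also 4, so no common subsequence is longer.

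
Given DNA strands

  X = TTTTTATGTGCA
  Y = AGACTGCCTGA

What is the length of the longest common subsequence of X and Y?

6

Pick A at X[6]=Y[3] → T at X[7]=Y[5] → G at X[8]=Y[6] → T at X[9]=Y[9] → G at X[10]=Y[10] → A at X[12]=Y[11]; all 6 bases appear in both, in order. The LCS DP gives dp[12][11] = 6, so this is optimal.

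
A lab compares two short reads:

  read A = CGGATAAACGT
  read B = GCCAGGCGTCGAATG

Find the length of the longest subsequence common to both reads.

7

One common subsequence of length 7: C at read A[1]=read B[3]; then G at read A[2]=read B[6]; then G at read A[3]=read B[8]; then T at read A[5]=read B[9]; then A at read A[6]=read B[12]; then A at read A[7]=read B[13]; then G at read A[10]=read B[15]. dp[11][15] = 7 confirms this is the maximum.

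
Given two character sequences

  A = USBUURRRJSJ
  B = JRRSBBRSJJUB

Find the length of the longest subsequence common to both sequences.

5

Let dp[i][j] be the LCS length of the first i characters of A and the first j characters of B. dp[i][j] = dp[i-1][j-1]+1 when the i-th and j-th characters match, else max(dp[i-1][j], dp[i][j-1]).
    ·  J  R  R  S  B  B  R  S  J  J  U  B
 ·  0  0  0  0  0  0  0  0  0  0  0  0  0
 U  0  0  0  0  0  0  0  0  0  0  0  1  1
 S  0  0  0  0  1  1  1  1  1  1  1  1  1
 B  0  0  0  0  1  2  2  2  2  2  2  2  2
 U  0  0  0  0  1  2  2  2  2  2  2  3  3
 U  0  0  0  0  1  2  2  2  2  2  2  3  3
 R  0  0  1  1  1  2  2  3  3  3  3  3  3
 R  0  0  1  2  2  2  2  3  3  3  3  3  3
 R  0  0  1  2  2  2  2  3  3  3  3  3  3
 J  0  1  1  2  2  2  2  3  3  4  4  4  4
 S  0  1  1  2  3  3  3  3  4  4  4  4  4
 J  0  1  1  2  3  3  3  3  4  5  5  5  5
dp[11][12] = 5. One LCS (by backtracking along matches): SBRJJ.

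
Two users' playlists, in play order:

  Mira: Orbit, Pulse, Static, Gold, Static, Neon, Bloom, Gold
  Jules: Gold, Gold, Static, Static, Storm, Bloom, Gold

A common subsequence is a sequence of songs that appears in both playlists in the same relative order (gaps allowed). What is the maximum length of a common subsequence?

Match Static (Mira #3, Jules #3), then Static (Mira #5, Jules #4), then Bloom (Mira #7, Jules #6), then Gold (Mira #8, Jules #7) — 4 songs in the same relative order in both. Since dp[8][7] = 4, nothing longer is possible.

4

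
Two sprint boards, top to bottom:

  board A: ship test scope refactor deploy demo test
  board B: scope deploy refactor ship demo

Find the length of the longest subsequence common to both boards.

3

Match scope [3,1]; then refactor [4,3]; then demo [6,5] — 3 tasks in the same relative order in both. Since dp[7][5] = 3, nothing longer is possible.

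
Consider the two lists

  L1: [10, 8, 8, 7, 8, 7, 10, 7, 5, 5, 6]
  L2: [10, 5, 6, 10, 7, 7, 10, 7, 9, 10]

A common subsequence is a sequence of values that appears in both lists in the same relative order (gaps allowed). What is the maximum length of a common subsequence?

5

Match 10 (L1 #1, L2 #4), then 7 (L1 #4, L2 #5), then 7 (L1 #6, L2 #6), then 10 (L1 #7, L2 #7), then 7 (L1 #8, L2 #8) — 5 values in the same relative order in both. dp[11][10] = 5 confirms this is the maximum.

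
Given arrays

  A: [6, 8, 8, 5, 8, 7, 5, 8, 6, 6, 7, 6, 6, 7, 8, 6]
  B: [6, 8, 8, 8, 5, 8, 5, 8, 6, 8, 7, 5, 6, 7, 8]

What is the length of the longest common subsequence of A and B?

12

Taking 6 at A[1]=B[1], 8 at A[2]=B[3], 8 at A[3]=B[4], 5 at A[4]=B[5], 8 at A[5]=B[6], 5 at A[7]=B[7], 8 at A[8]=B[8], 6 at A[9]=B[9], 7 at A[11]=B[11], 6 at A[13]=B[13], 7 at A[14]=B[14], 8 at A[15]=B[15] gives a common subsequence of length 12. The LCS DP gives dp[16][15] = 12, so this is optimal.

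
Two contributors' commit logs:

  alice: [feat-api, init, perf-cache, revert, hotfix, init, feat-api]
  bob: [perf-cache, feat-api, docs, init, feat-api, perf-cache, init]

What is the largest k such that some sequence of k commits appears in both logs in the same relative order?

Taking feat-api [1,2], then init [2,4], then perf-cache [3,6], then init [6,7] gives a common subsequence of length 4, and the DP table's final entry dp[7][7] is also 4, so no common subsequence is longer.

4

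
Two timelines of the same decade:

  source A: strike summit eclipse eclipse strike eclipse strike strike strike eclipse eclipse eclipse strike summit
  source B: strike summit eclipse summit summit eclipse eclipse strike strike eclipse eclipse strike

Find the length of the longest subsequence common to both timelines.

Match strike at source A[1]=source B[1], summit at source A[2]=source B[2], eclipse at source A[3]=source B[3], eclipse at source A[4]=source B[6], eclipse at source A[6]=source B[7], strike at source A[8]=source B[8], strike at source A[9]=source B[9], eclipse at source A[11]=source B[10], eclipse at source A[12]=source B[11], strike at source A[13]=source B[12] — 10 events in the same relative order in both. Since dp[14][12] = 10, nothing longer is possible.

10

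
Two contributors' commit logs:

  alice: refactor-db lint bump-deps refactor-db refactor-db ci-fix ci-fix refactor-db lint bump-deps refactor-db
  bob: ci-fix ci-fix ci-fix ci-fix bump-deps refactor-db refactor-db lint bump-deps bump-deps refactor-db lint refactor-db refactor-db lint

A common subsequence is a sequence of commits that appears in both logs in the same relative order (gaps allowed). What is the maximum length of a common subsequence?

7

One common subsequence of length 7: refactor-db (alice #1, bob #7); then lint (alice #2, bob #8); then bump-deps (alice #3, bob #10); then refactor-db (alice #4, bob #11); then refactor-db (alice #5, bob #13); then refactor-db (alice #8, bob #14); then lint (alice #9, bob #15). dp[11][15] = 7 confirms this is the maximum.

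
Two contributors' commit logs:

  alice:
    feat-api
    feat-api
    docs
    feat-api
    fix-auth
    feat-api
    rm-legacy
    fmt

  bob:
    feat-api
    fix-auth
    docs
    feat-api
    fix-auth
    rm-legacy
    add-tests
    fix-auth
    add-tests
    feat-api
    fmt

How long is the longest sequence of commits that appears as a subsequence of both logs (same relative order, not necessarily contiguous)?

6

Pick feat-api at alice[1]=bob[1] → docs at alice[3]=bob[3] → feat-api at alice[4]=bob[4] → fix-auth at alice[5]=bob[8] → feat-api at alice[6]=bob[10] → fmt at alice[8]=bob[11]; all 6 commits appear in both, in order. dp[8][11] = 6 confirms this is the maximum.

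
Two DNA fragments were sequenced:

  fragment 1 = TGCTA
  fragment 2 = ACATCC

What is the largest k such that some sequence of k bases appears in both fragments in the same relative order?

2

Taking T at fragment 1[1]=fragment 2[4]; then C at fragment 1[3]=fragment 2[6] gives a common subsequence of length 2. Since dp[5][6] = 2, nothing longer is possible.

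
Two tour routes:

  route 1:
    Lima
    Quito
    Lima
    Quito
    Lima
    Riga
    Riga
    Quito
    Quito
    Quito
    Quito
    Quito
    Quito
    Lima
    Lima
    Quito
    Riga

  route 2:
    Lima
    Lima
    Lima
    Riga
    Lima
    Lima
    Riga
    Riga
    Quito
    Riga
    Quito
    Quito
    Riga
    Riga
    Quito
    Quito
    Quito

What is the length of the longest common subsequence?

One common subsequence of length 11: Lima at route 1[1]=route 2[3], Lima at route 1[3]=route 2[5], Lima at route 1[5]=route 2[6], Riga at route 1[6]=route 2[7], Riga at route 1[7]=route 2[8], Quito at route 1[8]=route 2[9], Quito at route 1[9]=route 2[11], Quito at route 1[10]=route 2[12], Quito at route 1[12]=route 2[15], Quito at route 1[13]=route 2[16], Quito at route 1[16]=route 2[17], and the DP table's final entry dp[17][17] is also 11, so no common subsequence is longer.

11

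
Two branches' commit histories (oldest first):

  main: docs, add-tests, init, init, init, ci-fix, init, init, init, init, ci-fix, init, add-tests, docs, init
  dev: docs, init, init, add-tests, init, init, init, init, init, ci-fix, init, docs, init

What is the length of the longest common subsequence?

12

Match docs (main #1, dev #1), init (main #3, dev #2), init (main #4, dev #3), init (main #5, dev #5), init (main #7, dev #6), init (main #8, dev #7), init (main #9, dev #8), init (main #10, dev #9), ci-fix (main #11, dev #10), init (main #12, dev #11), docs (main #14, dev #12), init (main #15, dev #13) — 12 commits in the same relative order in both. dp[15][13] = 12 confirms this is the maximum.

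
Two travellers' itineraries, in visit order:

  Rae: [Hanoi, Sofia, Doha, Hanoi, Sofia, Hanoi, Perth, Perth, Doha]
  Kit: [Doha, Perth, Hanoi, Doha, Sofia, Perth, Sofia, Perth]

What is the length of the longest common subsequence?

Match Hanoi [1,3]; then Doha [3,4]; then Sofia [5,5]; then Perth [7,6]; then Perth [8,8] — 5 stops in the same relative order in both. The LCS DP gives dp[9][8] = 5, so this is optimal.

5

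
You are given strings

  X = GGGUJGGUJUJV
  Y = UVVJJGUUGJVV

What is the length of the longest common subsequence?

7

Pick U (X #4, Y #1), J (X #5, Y #5), G (X #7, Y #6), U (X #8, Y #7), U (X #10, Y #8), J (X #11, Y #10), V (X #12, Y #12); all 7 characters appear in both, in order. The LCS DP gives dp[12][12] = 7, so this is optimal.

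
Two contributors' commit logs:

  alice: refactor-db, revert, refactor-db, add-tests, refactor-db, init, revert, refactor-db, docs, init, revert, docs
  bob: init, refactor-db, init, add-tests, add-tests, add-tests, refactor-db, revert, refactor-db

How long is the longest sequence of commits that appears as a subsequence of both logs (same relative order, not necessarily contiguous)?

5

Taking refactor-db at alice[1]=bob[2]; then add-tests at alice[4]=bob[6]; then refactor-db at alice[5]=bob[7]; then revert at alice[7]=bob[8]; then refactor-db at alice[8]=bob[9] gives a common subsequence of length 5. The LCS DP gives dp[12][9] = 5, so this is optimal.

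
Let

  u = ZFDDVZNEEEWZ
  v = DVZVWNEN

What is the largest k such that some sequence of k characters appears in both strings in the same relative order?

5

Let dp[i][j] be the LCS length of the first i characters of u and the first j characters of v. dp[i][j] = dp[i-1][j-1]+1 when the i-th and j-th characters match, else max(dp[i-1][j], dp[i][j-1]).
    ·  D  V  Z  V  W  N  E  N
 ·  0  0  0  0  0  0  0  0  0
 Z  0  0  0  1  1  1  1  1  1
 F  0  0  0  1  1  1  1  1  1
 D  0  1  1  1  1  1  1  1  1
 D  0  1  1  1  1  1  1  1  1
 V  0  1  2  2  2  2  2  2  2
 Z  0  1  2  3  3  3  3  3  3
 N  0  1  2  3  3  3  4  4  4
 E  0  1  2  3  3  3  4  5  5
 E  0  1  2  3  3  3  4  5  5
 E  0  1  2  3  3  3  4  5  5
 W  0  1  2  3  3  4  4  5  5
 Z  0  1  2  3  3  4  4  5  5
dp[12][8] = 5. One LCS (by backtracking along matches): DVZNE.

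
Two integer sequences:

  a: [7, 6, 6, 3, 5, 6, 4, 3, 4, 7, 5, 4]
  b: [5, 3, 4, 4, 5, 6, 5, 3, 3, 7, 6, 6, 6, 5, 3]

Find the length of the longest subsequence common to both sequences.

6

Taking 3 (a #4, b #2); then 5 (a #5, b #5); then 6 (a #6, b #6); then 3 (a #8, b #9); then 7 (a #10, b #10); then 5 (a #11, b #14) gives a common subsequence of length 6. The LCS DP gives dp[12][15] = 6, so this is optimal.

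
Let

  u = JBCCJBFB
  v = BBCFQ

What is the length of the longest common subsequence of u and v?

3

Match B at u[2]=v[2] → C at u[4]=v[3] → F at u[7]=v[4] — 3 characters in the same relative order in both. Since dp[8][5] = 3, nothing longer is possible.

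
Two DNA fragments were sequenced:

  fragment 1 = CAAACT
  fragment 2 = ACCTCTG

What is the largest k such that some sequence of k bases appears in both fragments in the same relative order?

3

Let dp[i][j] be the LCS length of the first i bases of fragment 1 and the first j bases of fragment 2. dp[i][j] = dp[i-1][j-1]+1 when the i-th and j-th bases match, else max(dp[i-1][j], dp[i][j-1]).
    ·  A  C  C  T  C  T  G
 ·  0  0  0  0  0  0  0  0
 C  0  0  1  1  1  1  1  1
 A  0  1  1  1  1  1  1  1
 A  0  1  1  1  1  1  1  1
 A  0  1  1  1  1  1  1  1
 C  0  1  2  2  2  2  2  2
 T  0  1  2  2  3  3  3  3
dp[6][7] = 3. One LCS (by backtracking along matches): CCT.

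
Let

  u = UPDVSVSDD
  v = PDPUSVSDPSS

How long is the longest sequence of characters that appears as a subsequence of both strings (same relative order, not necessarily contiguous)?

6

Let dp[i][j] be the LCS length of the first i characters of u and the first j characters of v. dp[i][j] = dp[i-1][j-1]+1 when the i-th and j-th characters match, else max(dp[i-1][j], dp[i][j-1]).
    ·  P  D  P  U  S  V  S  D  P  S  S
 ·  0  0  0  0  0  0  0  0  0  0  0  0
 U  0  0  0  0  1  1  1  1  1  1  1  1
 P  0  1  1  1  1  1  1  1  1  2  2  2
 D  0  1  2  2  2  2  2  2  2  2  2  2
 V  0  1  2  2  2  2  3  3  3  3  3  3
 S  0  1  2  2  2  3  3  4  4  4  4  4
 V  0  1  2  2  2  3  4  4  4  4  4  4
 S  0  1  2  2  2  3  4  5  5  5  5  5
 D  0  1  2  2  2  3  4  5  6  6  6  6
 D  0  1  2  2  2  3  4  5  6  6  6  6
dp[9][11] = 6. One LCS (by backtracking along matches): PDSVSD.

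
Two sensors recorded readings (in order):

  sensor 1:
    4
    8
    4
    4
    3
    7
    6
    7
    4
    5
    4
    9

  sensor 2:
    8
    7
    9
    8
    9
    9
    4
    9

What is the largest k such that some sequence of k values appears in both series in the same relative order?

Match 8 at sensor 1[2]=sensor 2[1], then 7 at sensor 1[6]=sensor 2[2], then 4 at sensor 1[11]=sensor 2[7], then 9 at sensor 1[12]=sensor 2[8] — 4 values in the same relative order in both. The LCS DP gives dp[12][8] = 4, so this is optimal.

4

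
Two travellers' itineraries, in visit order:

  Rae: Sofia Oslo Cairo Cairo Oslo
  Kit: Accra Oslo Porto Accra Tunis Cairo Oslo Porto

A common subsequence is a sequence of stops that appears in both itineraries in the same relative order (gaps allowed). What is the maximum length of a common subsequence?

3

Match Oslo at Rae[2]=Kit[2] → Cairo at Rae[4]=Kit[6] → Oslo at Rae[5]=Kit[7] — 3 stops in the same relative order in both, and the DP table's final entry dp[5][8] is also 3, so no common subsequence is longer.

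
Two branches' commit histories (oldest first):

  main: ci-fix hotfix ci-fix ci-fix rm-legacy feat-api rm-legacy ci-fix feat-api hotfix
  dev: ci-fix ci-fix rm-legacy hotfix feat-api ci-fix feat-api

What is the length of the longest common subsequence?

Pick ci-fix (main #3, dev #1); then ci-fix (main #4, dev #2); then rm-legacy (main #5, dev #3); then feat-api (main #6, dev #5); then ci-fix (main #8, dev #6); then feat-api (main #9, dev #7); all 6 commits appear in both, in order. Since dp[10][7] = 6, nothing longer is possible.

6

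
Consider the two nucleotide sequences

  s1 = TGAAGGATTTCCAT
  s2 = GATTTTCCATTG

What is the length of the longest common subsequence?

9

One common subsequence of length 9: G (s1 #2, s2 #1), then A (s1 #3, s2 #2), then T (s1 #8, s2 #4), then T (s1 #9, s2 #5), then T (s1 #10, s2 #6), then C (s1 #11, s2 #7), then C (s1 #12, s2 #8), then A (s1 #13, s2 #9), then T (s1 #14, s2 #11). dp[14][12] = 9 confirms this is the maximum.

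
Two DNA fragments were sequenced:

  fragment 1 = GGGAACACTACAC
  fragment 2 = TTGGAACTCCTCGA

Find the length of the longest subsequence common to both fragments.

Pick G [2,3], G [3,4], A [4,5], A [5,6], C [6,9], C [8,10], T [9,11], C [11,12], A [12,14]; all 9 bases appear in both, in order. The LCS DP gives dp[13][14] = 9, so this is optimal.

9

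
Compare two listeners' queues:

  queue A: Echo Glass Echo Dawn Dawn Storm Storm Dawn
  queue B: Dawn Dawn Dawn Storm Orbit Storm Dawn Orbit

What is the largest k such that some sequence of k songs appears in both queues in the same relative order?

Match Dawn [4,2], Dawn [5,3], Storm [6,4], Storm [7,6], Dawn [8,7] — 5 songs in the same relative order in both. dp[8][8] = 5 confirms this is the maximum.

5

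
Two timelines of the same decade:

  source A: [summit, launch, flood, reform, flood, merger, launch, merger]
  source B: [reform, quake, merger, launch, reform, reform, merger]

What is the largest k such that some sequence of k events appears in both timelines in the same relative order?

4

One common subsequence of length 4: reform [4,1] → merger [6,3] → launch [7,4] → merger [8,7]. dp[8][7] = 4 confirms this is the maximum.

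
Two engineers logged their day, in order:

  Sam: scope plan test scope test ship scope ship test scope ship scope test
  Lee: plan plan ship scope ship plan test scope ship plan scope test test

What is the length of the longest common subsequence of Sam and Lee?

9

Taking plan [2,2], ship [6,3], scope [7,4], ship [8,5], test [9,7], scope [10,8], ship [11,9], scope [12,11], test [13,13] gives a common subsequence of length 9. dp[13][13] = 9 confirms this is the maximum.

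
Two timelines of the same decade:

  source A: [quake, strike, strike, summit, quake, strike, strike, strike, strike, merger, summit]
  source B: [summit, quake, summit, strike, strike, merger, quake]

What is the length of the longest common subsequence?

Match quake at source A[1]=source B[2], then summit at source A[4]=source B[3], then strike at source A[8]=source B[4], then strike at source A[9]=source B[5], then merger at source A[10]=source B[6] — 5 events in the same relative order in both, and the DP table's final entry dp[11][7] is also 5, so no common subsequence is longer.

5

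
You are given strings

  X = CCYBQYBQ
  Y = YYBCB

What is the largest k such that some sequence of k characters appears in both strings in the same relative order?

Taking Y (X #3, Y #2), B (X #4, Y #3), B (X #7, Y #5) gives a common subsequence of length 3. The LCS DP gives dp[8][5] = 3, so this is optimal.

3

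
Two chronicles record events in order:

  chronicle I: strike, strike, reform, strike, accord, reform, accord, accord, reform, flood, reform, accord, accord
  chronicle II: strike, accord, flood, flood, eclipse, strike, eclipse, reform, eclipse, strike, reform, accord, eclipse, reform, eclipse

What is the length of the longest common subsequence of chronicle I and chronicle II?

Pick strike at chronicle I[1]=chronicle II[1], then strike at chronicle I[2]=chronicle II[6], then reform at chronicle I[3]=chronicle II[8], then strike at chronicle I[4]=chronicle II[10], then reform at chronicle I[6]=chronicle II[11], then accord at chronicle I[7]=chronicle II[12], then reform at chronicle I[9]=chronicle II[14]; all 7 events appear in both, in order. Since dp[13][15] = 7, nothing longer is possible.

7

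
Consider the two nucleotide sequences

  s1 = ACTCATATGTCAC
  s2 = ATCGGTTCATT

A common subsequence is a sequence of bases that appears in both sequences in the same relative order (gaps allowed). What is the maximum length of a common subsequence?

7

Let dp[i][j] be the LCS length of the first i bases of s1 and the first j bases of s2. dp[i][j] = dp[i-1][j-1]+1 when the i-th and j-th bases match, else max(dp[i-1][j], dp[i][j-1]).
    ·  A  T  C  G  G  T  T  C  A  T  T
 ·  0  0  0  0  0  0  0  0  0  0  0  0
 A  0  1  1  1  1  1  1  1  1  1  1  1
 C  0  1  1  2  2  2  2  2  2  2  2  2
 T  0  1  2  2  2  2  3  3  3  3  3  3
 C  0  1  2  3  3  3  3  3  4  4  4  4
 A  0  1  2  3  3  3  3  3  4  5  5  5
 T  0  1  2  3  3  3  4  4  4  5  6  6
 A  0  1  2  3  3  3  4  4  4  5  6  6
 T  0  1  2  3  3  3  4  5  5  5  6  7
 G  0  1  2  3  4  4  4  5  5  5  6  7
 T  0  1  2  3  4  4  5  5  5  5  6  7
 C  0  1  2  3  4  4  5  5  6  6  6  7
 A  0  1  2  3  4  4  5  5  6  7  7  7
 C  0  1  2  3  4  4  5  5  6  7  7  7
dp[13][11] = 7. One LCS (by backtracking along matches): ACTCATT.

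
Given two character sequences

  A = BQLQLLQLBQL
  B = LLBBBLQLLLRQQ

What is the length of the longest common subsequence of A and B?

7

Match B (A #1, B #5); then Q (A #2, B #7); then L (A #3, B #8); then L (A #5, B #9); then L (A #6, B #10); then Q (A #7, B #12); then Q (A #10, B #13) — 7 characters in the same relative order in both, and the DP table's final entry dp[11][13] is also 7, so no common subsequence is longer.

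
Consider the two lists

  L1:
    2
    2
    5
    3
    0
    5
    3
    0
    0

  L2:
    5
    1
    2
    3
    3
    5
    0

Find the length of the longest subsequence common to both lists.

One common subsequence of length 4: 2 (L1 #1, L2 #3), then 3 (L1 #4, L2 #5), then 5 (L1 #6, L2 #6), then 0 (L1 #9, L2 #7). dp[9][7] = 4 confirms this is the maximum.

4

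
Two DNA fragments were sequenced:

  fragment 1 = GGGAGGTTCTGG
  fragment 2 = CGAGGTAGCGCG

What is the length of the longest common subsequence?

8

Pick G at fragment 1[1]=fragment 2[2] → G at fragment 1[2]=fragment 2[4] → G at fragment 1[3]=fragment 2[5] → A at fragment 1[4]=fragment 2[7] → G at fragment 1[5]=fragment 2[8] → G at fragment 1[6]=fragment 2[10] → C at fragment 1[9]=fragment 2[11] → G at fragment 1[12]=fragment 2[12]; all 8 bases appear in both, in order. Since dp[12][12] = 8, nothing longer is possible.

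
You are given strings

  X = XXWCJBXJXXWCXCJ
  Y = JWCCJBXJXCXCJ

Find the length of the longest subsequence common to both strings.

11

One common subsequence of length 11: W at X[3]=Y[2], C at X[4]=Y[4], J at X[5]=Y[5], B at X[6]=Y[6], X at X[7]=Y[7], J at X[8]=Y[8], X at X[10]=Y[9], C at X[12]=Y[10], X at X[13]=Y[11], C at X[14]=Y[12], J at X[15]=Y[13]. Since dp[15][13] = 11, nothing longer is possible.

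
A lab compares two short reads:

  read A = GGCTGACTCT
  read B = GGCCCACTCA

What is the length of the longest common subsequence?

One common subsequence of length 7: G (read A #1, read B #1), G (read A #2, read B #2), C (read A #3, read B #5), A (read A #6, read B #6), C (read A #7, read B #7), T (read A #8, read B #8), C (read A #9, read B #9). dp[10][10] = 7 confirms this is the maximum.

7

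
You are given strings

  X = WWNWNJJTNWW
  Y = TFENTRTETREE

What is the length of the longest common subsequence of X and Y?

Taking N (X #3, Y #4) → T (X #8, Y #9) gives a common subsequence of length 2. Since dp[11][12] = 2, nothing longer is possible.

2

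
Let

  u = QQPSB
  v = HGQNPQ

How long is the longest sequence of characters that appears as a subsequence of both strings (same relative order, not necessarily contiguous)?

2

Pick Q (u #1, v #3), then Q (u #2, v #6); all 2 characters appear in both, in order. dp[5][6] = 2 confirms this is the maximum.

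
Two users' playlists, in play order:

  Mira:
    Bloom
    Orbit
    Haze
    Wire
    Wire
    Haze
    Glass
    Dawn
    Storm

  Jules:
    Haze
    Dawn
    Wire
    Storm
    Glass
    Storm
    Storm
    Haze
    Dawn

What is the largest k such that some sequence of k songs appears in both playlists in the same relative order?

One common subsequence of length 4: Haze (Mira #3, Jules #1) → Wire (Mira #4, Jules #3) → Haze (Mira #6, Jules #8) → Dawn (Mira #8, Jules #9). The LCS DP gives dp[9][9] = 4, so this is optimal.

4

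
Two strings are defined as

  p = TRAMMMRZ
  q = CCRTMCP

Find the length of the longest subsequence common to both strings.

Match T [1,4]; then M [4,5] — 2 characters in the same relative order in both, and the DP table's final entry dp[8][7] is also 2, so no common subsequence is longer.

2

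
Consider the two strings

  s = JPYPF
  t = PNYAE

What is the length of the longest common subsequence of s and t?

Taking P (s #2, t #1), Y (s #3, t #3) gives a common subsequence of length 2. dp[5][5] = 2 confirms this is the maximum.

2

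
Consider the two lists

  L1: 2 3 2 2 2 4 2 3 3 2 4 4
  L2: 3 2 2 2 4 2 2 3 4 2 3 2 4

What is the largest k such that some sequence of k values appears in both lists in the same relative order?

Pick 3 [2,1], then 2 [3,2], then 2 [4,3], then 2 [5,4], then 4 [6,5], then 2 [7,7], then 3 [8,8], then 3 [9,11], then 2 [10,12], then 4 [12,13]; all 10 values appear in both, in order, and the DP table's final entry dp[12][13] is also 10, so no common subsequence is longer.

10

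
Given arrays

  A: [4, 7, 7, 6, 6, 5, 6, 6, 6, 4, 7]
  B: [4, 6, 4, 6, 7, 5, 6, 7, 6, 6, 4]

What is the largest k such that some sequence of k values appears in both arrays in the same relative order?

One common subsequence of length 8: 4 (A #1, B #1), 6 (A #4, B #2), 6 (A #5, B #4), 5 (A #6, B #6), 6 (A #7, B #7), 6 (A #8, B #9), 6 (A #9, B #10), 4 (A #10, B #11). dp[11][11] = 8 confirms this is the maximum.

8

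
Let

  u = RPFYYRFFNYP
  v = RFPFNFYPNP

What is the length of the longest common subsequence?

6

Let dp[i][j] be the LCS length of the first i characters of u and the first j characters of v. dp[i][j] = dp[i-1][j-1]+1 when the i-th and j-th characters match, else max(dp[i-1][j], dp[i][j-1]).
    ·  R  F  P  F  N  F  Y  P  N  P
 ·  0  0  0  0  0  0  0  0  0  0  0
 R  0  1  1  1  1  1  1  1  1  1  1
 P  0  1  1  2  2  2  2  2  2  2  2
 F  0  1  2  2  3  3  3  3  3  3  3
 Y  0  1  2  2  3  3  3  4  4  4  4
 Y  0  1  2  2  3  3  3  4  4  4  4
 R  0  1  2  2  3  3  3  4  4  4  4
 F  0  1  2  2  3  3  4  4  4  4  4
 F  0  1  2  2  3  3  4  4  4  4  4
 N  0  1  2  2  3  4  4  4  4  5  5
 Y  0  1  2  2  3  4  4  5  5  5  5
 P  0  1  2  3  3  4  4  5  6  6  6
dp[11][10] = 6. One LCS (by backtracking along matches): RPFYNP.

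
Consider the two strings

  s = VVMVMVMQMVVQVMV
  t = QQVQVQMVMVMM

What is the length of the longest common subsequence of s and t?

Taking V [1,3]; then V [2,5]; then M [3,7]; then V [4,8]; then M [5,9]; then V [6,10]; then M [9,11]; then M [14,12] gives a common subsequence of length 8. dp[15][12] = 8 confirms this is the maximum.

8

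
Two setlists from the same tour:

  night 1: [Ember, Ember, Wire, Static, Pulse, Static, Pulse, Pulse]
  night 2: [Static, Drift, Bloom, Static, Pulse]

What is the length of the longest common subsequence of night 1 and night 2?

3

Pick Static (night 1 #4, night 2 #1); then Static (night 1 #6, night 2 #4); then Pulse (night 1 #8, night 2 #5); all 3 songs appear in both, in order. Since dp[8][5] = 3, nothing longer is possible.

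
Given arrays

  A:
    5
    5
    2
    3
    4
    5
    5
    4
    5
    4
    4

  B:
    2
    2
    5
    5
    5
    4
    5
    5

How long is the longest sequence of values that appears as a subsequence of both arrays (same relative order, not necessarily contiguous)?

Let dp[i][j] be the LCS length of the first i values of A and the first j values of B. dp[i][j] = dp[i-1][j-1]+1 when the i-th and j-th values match, else max(dp[i-1][j], dp[i][j-1]).
    ·  2  2  5  5  5  4  5  5
 ·  0  0  0  0  0  0  0  0  0
 5  0  0  0  1  1  1  1  1  1
 5  0  0  0  1  2  2  2  2  2
 2  0  1  1  1  2  2  2  2  2
 3  0  1  1  1  2  2  2  2  2
 4  0  1  1  1  2  2  3  3  3
 5  0  1  1  2  2  3  3  4  4
 5  0  1  1  2  3  3  3  4  5
 4  0  1  1  2  3  3  4  4  5
 5  0  1  1  2  3  4  4  5  5
 4  0  1  1  2  3  4  5  5  5
 4  0  1  1  2  3  4  5  5  5
dp[11][8] = 5. One LCS (by backtracking along matches): 5, 5, 4, 5, 5.

5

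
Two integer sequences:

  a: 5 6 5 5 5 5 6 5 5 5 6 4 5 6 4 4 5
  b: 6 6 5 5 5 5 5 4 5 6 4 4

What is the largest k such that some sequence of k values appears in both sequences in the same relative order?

11

One common subsequence of length 11: 6 at a[2]=b[2], 5 at a[5]=b[3], 5 at a[6]=b[4], 5 at a[8]=b[5], 5 at a[9]=b[6], 5 at a[10]=b[7], 4 at a[12]=b[8], 5 at a[13]=b[9], 6 at a[14]=b[10], 4 at a[15]=b[11], 4 at a[16]=b[12]. The LCS DP gives dp[17][12] = 11, so this is optimal.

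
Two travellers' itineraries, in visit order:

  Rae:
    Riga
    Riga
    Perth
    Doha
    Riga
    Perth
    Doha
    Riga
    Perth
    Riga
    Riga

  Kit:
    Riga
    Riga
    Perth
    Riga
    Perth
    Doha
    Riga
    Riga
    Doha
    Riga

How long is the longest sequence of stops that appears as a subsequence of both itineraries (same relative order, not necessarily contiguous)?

One common subsequence of length 9: Riga at Rae[1]=Kit[1] → Riga at Rae[2]=Kit[2] → Perth at Rae[3]=Kit[3] → Riga at Rae[5]=Kit[4] → Perth at Rae[6]=Kit[5] → Doha at Rae[7]=Kit[6] → Riga at Rae[8]=Kit[7] → Riga at Rae[10]=Kit[8] → Riga at Rae[11]=Kit[10]. dp[11][10] = 9 confirms this is the maximum.

9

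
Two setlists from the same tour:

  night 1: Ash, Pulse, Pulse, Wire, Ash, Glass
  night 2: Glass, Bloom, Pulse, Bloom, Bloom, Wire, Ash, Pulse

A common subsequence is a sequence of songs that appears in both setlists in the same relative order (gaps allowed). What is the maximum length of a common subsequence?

3

One common subsequence of length 3: Pulse [2,3]; then Wire [4,6]; then Ash [5,7], and the DP table's final entry dp[6][8] is also 3, so no common subsequence is longer.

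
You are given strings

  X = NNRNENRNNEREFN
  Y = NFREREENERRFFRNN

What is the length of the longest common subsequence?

9

One common subsequence of length 9: N (X #1, Y #1), then R (X #3, Y #3), then E (X #5, Y #4), then R (X #7, Y #5), then N (X #9, Y #8), then E (X #10, Y #9), then R (X #11, Y #11), then F (X #13, Y #13), then N (X #14, Y #16). dp[14][16] = 9 confirms this is the maximum.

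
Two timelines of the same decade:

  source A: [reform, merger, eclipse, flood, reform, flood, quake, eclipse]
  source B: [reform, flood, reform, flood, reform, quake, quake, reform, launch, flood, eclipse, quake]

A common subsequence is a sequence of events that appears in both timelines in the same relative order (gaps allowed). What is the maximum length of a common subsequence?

6

Match reform [1,1] → flood [4,2] → reform [5,3] → flood [6,4] → quake [7,7] → eclipse [8,11] — 6 events in the same relative order in both. Since dp[8][12] = 6, nothing longer is possible.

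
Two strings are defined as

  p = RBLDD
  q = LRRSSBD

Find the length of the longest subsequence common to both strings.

3

Let dp[i][j] be the LCS length of the first i characters of p and the first j characters of q. dp[i][j] = dp[i-1][j-1]+1 when the i-th and j-th characters match, else max(dp[i-1][j], dp[i][j-1]).
    ·  L  R  R  S  S  B  D
 ·  0  0  0  0  0  0  0  0
 R  0  0  1  1  1  1  1  1
 B  0  0  1  1  1  1  2  2
 L  0  1  1  1  1  1  2  2
 D  0  1  1  1  1  1  2  3
 D  0  1  1  1  1  1  2  3
dp[5][7] = 3. One LCS (by backtracking along matches): RBD.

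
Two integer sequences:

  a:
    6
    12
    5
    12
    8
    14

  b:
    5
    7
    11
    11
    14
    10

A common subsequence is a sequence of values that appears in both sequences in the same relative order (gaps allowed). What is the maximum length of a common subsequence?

Taking 5 at a[3]=b[1], then 14 at a[6]=b[5] gives a common subsequence of length 2. The LCS DP gives dp[6][6] = 2, so this is optimal.

2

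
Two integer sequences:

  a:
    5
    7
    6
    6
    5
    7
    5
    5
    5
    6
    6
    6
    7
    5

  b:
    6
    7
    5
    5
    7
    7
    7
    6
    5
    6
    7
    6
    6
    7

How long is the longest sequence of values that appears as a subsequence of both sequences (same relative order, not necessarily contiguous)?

9

Match 6 at a[4]=b[1], then 7 at a[6]=b[2], then 5 at a[7]=b[3], then 5 at a[8]=b[4], then 5 at a[9]=b[9], then 6 at a[10]=b[10], then 6 at a[11]=b[12], then 6 at a[12]=b[13], then 7 at a[13]=b[14] — 9 values in the same relative order in both, and the DP table's final entry dp[14][14] is also 9, so no common subsequence is longer.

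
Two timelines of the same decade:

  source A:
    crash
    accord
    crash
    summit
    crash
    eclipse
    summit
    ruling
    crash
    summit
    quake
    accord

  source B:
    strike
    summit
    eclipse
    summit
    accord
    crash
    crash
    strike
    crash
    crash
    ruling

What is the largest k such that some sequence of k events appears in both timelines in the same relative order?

Match crash at source A[1]=source B[7] → crash at source A[3]=source B[9] → crash at source A[5]=source B[10] → ruling at source A[8]=source B[11] — 4 events in the same relative order in both. Since dp[12][11] = 4, nothing longer is possible.

4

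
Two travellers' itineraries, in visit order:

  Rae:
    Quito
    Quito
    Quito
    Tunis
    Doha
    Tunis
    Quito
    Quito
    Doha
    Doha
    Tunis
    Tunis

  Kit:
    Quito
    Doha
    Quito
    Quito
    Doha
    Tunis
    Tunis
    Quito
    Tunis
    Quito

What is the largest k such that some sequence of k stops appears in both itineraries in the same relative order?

One common subsequence of length 7: Quito [1,1] → Quito [2,3] → Quito [3,4] → Tunis [4,6] → Tunis [6,7] → Quito [7,8] → Quito [8,10]. The LCS DP gives dp[12][10] = 7, so this is optimal.

7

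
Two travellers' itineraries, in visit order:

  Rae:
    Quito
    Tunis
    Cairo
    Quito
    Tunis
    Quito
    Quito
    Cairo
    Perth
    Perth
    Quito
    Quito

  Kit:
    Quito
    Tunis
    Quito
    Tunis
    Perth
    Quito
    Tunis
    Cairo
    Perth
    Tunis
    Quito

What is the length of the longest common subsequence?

8

Pick Quito (Rae #1, Kit #1); then Tunis (Rae #2, Kit #2); then Quito (Rae #4, Kit #3); then Tunis (Rae #5, Kit #4); then Quito (Rae #6, Kit #6); then Cairo (Rae #8, Kit #8); then Perth (Rae #9, Kit #9); then Quito (Rae #12, Kit #11); all 8 stops appear in both, in order. dp[12][11] = 8 confirms this is the maximum.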